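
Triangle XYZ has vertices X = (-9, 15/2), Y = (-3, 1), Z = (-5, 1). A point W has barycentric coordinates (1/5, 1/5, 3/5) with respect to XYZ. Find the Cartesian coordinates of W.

W = (1/5)·X + (1/5)·Y + (3/5)·Z.
x-coordinate: (1/5)·(-9) + (1/5)·(-3) + (3/5)·(-5) = -27/5.
y-coordinate: (1/5)·(15/2) + (1/5)·1 + (3/5)·1 = 23/10.

(-27/5, 23/10)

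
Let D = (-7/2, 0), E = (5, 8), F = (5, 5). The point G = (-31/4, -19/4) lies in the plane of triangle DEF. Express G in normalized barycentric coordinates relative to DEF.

Signed area of the reference triangle: [DEF] = ½·((-7/2)·(8−5) + 5·(5−0) + 5·(0−8)) = ½·(-21/2 + 25 − 40) = -51/4.
[GEF] = ½·((-31/4)·(8−5) + 5·(5−(-19/4)) + 5·(-19/4−8)) = ½·(-93/4 + 195/4 − 255/4) = -153/8, so the D-coordinate is (-153/8)/(-51/4) = 3/2.
[DGF] = ½·((-7/2)·(-19/4−5) + (-31/4)·(5−0) + 5·(0−(-19/4))) = ½·(273/8 − 155/4 + 95/4) = 153/16, so the E-coordinate is -3/4.
[DEG] = ½·((-7/2)·(8−(-19/4)) + 5·(-19/4−0) + (-31/4)·(0−8)) = ½·(-357/8 − 95/4 + 62) = -51/16, so the F-coordinate is 1/4.

(3/2, -3/4, 1/4)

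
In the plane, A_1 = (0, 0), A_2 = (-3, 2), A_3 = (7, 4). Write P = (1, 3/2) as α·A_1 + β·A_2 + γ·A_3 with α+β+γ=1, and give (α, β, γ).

(1/2, 1/4, 1/4)

Signed area of the reference triangle: [A_1A_2A_3] = ½·(0·(2−4) + (-3)·(4−0) + 7·(0−2)) = ½·(0 − 12 − 14) = -13.
[PA_2A_3] = ½·(1·(2−4) + (-3)·(4−(3/2)) + 7·(3/2−2)) = ½·(-2 − 15/2 − 7/2) = -13/2, so the A_1-coordinate is (-13/2)/(-13) = 1/2.
[A_1PA_3] = ½·(0·(3/2−4) + 1·(4−0) + 7·(0−(3/2))) = ½·(0 + 4 − 21/2) = -13/4, so the A_2-coordinate is 1/4.
[A_1A_2P] = ½·(0·(2−(3/2)) + (-3)·(3/2−0) + 1·(0−2)) = ½·(0 − 9/2 − 2) = -13/4, so the A_3-coordinate is 1/4.
Check: 1/2 + 1/4 + 1/4 = 1.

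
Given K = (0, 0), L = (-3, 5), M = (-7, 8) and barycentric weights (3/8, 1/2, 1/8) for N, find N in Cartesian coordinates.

N = (3/8)·K + (1/2)·L + (1/8)·M.
x-coordinate: (3/8)·0 + (1/2)·(-3) + (1/8)·(-7) = -19/8.
y-coordinate: (3/8)·0 + (1/2)·5 + (1/8)·8 = 7/2.

(-19/8, 7/2)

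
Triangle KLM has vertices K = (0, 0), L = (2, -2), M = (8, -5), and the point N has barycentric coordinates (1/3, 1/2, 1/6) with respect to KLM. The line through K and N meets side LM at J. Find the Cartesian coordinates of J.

(7/2, -11/4)

Line KN meets LM where the K-coordinate vanishes; zeroing N's K-weight and renormalizing leaves L, M-weights 1/2 : 1/6 → (3/4, 1/4).
So J = (3/4)·L + (1/4)·M = (7/2, -11/4).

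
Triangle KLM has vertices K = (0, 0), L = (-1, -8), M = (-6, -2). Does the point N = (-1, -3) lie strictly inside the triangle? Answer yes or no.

Barycentric coordinates of N: (25/46, 8/23, 5/46).
The three coordinates are positive, positive, positive; a point is interior exactly when all three are positive.

yes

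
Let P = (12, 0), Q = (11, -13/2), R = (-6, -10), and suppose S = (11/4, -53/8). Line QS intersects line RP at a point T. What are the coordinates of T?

(0, -20/3)

Barycentric coordinates of S with respect to PQR: (1/4, 1/4, 1/2).
On side RP the Q-coordinate is zero; dropping S's Q-weight 1/4 and renormalizing the remaining 1/2 : 1/4 gives weights 2/3, 1/3 on R, P.
T = (2/3)·(-6, -10) + (1/3)·(12, 0) = (0, -20/3).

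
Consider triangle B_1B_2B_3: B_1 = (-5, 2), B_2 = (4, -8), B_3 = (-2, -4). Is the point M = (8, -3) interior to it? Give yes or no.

no

Barycentric coordinates of M: (23/12, 21/8, -85/24).
The three coordinates are positive, positive, negative; a point is interior exactly when all three are positive.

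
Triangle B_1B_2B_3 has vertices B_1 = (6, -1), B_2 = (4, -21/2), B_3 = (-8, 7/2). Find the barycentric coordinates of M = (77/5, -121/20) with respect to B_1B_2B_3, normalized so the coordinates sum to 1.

(3/2, 1/5, -7/10)

Signed area of the reference triangle: [B_1B_2B_3] = ½·(6·(-21/2−(7/2)) + 4·(7/2−(-1)) + (-8)·(-1−(-21/2))) = ½·(-84 + 18 − 76) = -71.
[MB_2B_3] = ½·((77/5)·(-21/2−(7/2)) + 4·(7/2−(-121/20)) + (-8)·(-121/20−(-21/2))) = ½·(-1078/5 + 191/5 − 178/5) = -213/2, so the B_1-coordinate is (-213/2)/(-71) = 3/2.
[B_1MB_3] = ½·(6·(-121/20−(7/2)) + (77/5)·(7/2−(-1)) + (-8)·(-1−(-121/20))) = ½·(-573/10 + 693/10 − 202/5) = -71/5, so the B_2-coordinate is 1/5.
[B_1B_2M] = ½·(6·(-21/2−(-121/20)) + 4·(-121/20−(-1)) + (77/5)·(-1−(-21/2))) = ½·(-267/10 − 101/5 + 1463/10) = 497/10, so the B_3-coordinate is -7/10.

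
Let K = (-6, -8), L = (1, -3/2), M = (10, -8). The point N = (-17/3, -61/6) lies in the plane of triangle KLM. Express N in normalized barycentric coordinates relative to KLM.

(7/6, -1/3, 1/6)

Signed area of the reference triangle: [KLM] = ½·((-6)·(-3/2−(-8)) + 1·(-8−(-8)) + 10·(-8−(-3/2))) = ½·(-39 + 0 − 65) = -52.
[NLM] = ½·((-17/3)·(-3/2−(-8)) + 1·(-8−(-61/6)) + 10·(-61/6−(-3/2))) = ½·(-221/6 + 13/6 − 260/3) = -182/3, so the K-coordinate is (-182/3)/(-52) = 7/6.
[KNM] = ½·((-6)·(-61/6−(-8)) + (-17/3)·(-8−(-8)) + 10·(-8−(-61/6))) = ½·(13 + 0 + 65/3) = 52/3, so the L-coordinate is -1/3.
[KLN] = ½·((-6)·(-3/2−(-61/6)) + 1·(-61/6−(-8)) + (-17/3)·(-8−(-3/2))) = ½·(-52 − 13/6 + 221/6) = -26/3, so the M-coordinate is 1/6.
Check: 7/6 − 1/3 + 1/6 = 1.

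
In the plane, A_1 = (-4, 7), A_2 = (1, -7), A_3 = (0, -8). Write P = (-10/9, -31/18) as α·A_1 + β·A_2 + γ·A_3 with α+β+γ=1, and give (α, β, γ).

Signed area of the reference triangle: [A_1A_2A_3] = ½·((-4)·(-7−(-8)) + 1·(-8−7) + 0·(7−(-7))) = ½·(-4 − 15 + 0) = -19/2.
[PA_2A_3] = ½·((-10/9)·(-7−(-8)) + 1·(-8−(-31/18)) + 0·(-31/18−(-7))) = ½·(-10/9 − 113/18 + 0) = -133/36, so the A_1-coordinate is (-133/36)/(-19/2) = 7/18.
[A_1PA_3] = ½·((-4)·(-31/18−(-8)) + (-10/9)·(-8−7) + 0·(7−(-31/18))) = ½·(-226/9 + 50/3 + 0) = -38/9, so the A_2-coordinate is 4/9.
[A_1A_2P] = ½·((-4)·(-7−(-31/18)) + 1·(-31/18−7) + (-10/9)·(7−(-7))) = ½·(190/9 − 157/18 − 140/9) = -19/12, so the A_3-coordinate is 1/6.

(7/18, 4/9, 1/6)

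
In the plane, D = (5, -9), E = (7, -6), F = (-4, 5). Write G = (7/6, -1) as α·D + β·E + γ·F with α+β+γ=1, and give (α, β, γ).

(1/6, 1/3, 1/2)

Signed area of the reference triangle: [DEF] = ½·(5·(-6−5) + 7·(5−(-9)) + (-4)·(-9−(-6))) = ½·(-55 + 98 + 12) = 55/2.
[GEF] = ½·((7/6)·(-6−5) + 7·(5−(-1)) + (-4)·(-1−(-6))) = ½·(-77/6 + 42 − 20) = 55/12, so the D-coordinate is (55/12)/(55/2) = 1/6.
[DGF] = ½·(5·(-1−5) + (7/6)·(5−(-9)) + (-4)·(-9−(-1))) = ½·(-30 + 49/3 + 32) = 55/6, so the E-coordinate is 1/3.
[DEG] = ½·(5·(-6−(-1)) + 7·(-1−(-9)) + (7/6)·(-9−(-6))) = ½·(-25 + 56 − 7/2) = 55/4, so the F-coordinate is 1/2.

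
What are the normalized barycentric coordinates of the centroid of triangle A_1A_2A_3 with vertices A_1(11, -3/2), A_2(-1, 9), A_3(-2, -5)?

(1/3, 1/3, 1/3)

The centroid is the average of the vertices, so each weight is 1/3.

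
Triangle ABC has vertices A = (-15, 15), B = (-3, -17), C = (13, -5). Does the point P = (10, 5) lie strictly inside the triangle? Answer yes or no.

no

Barycentric coordinates of P: (49/164, -55/164, 85/82).
The three coordinates are positive, negative, positive; a point is interior exactly when all three are positive.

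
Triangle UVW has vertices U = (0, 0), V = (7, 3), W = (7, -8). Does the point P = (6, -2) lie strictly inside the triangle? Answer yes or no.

Barycentric coordinates of P: (1/7, 34/77, 32/77).
The three coordinates are positive, positive, positive; a point is interior exactly when all three are positive.

yes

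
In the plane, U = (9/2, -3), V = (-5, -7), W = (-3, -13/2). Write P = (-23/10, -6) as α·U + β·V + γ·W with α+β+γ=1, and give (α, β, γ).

Signed area of the reference triangle: [UVW] = ½·((9/2)·(-7−(-13/2)) + (-5)·(-13/2−(-3)) + (-3)·(-3−(-7))) = ½·(-9/4 + 35/2 − 12) = 13/8.
[PVW] = ½·((-23/10)·(-7−(-13/2)) + (-5)·(-13/2−(-6)) + (-3)·(-6−(-7))) = ½·(23/20 + 5/2 − 3) = 13/40, so the U-coordinate is (13/40)/(13/8) = 1/5.
[UPW] = ½·((9/2)·(-6−(-13/2)) + (-23/10)·(-13/2−(-3)) + (-3)·(-3−(-6))) = ½·(9/4 + 161/20 − 9) = 13/20, so the V-coordinate is 2/5.
[UVP] = ½·((9/2)·(-7−(-6)) + (-5)·(-6−(-3)) + (-23/10)·(-3−(-7))) = ½·(-9/2 + 15 − 46/5) = 13/20, so the W-coordinate is 2/5.

(1/5, 2/5, 2/5)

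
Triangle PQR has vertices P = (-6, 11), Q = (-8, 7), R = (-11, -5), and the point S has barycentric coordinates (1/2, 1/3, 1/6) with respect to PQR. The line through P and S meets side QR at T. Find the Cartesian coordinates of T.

Line PS meets QR where the P-coordinate vanishes; zeroing S's P-weight and renormalizing leaves Q, R-weights 1/3 : 1/6 → (2/3, 1/3).
So T = (2/3)·Q + (1/3)·R = (-9, 3).

(-9, 3)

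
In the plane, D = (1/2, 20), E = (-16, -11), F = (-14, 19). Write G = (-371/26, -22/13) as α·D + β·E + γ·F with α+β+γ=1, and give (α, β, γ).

Signed area of the reference triangle: [DEF] = ½·((1/2)·(-11−19) + (-16)·(19−20) + (-14)·(20−(-11))) = ½·(-15 + 16 − 434) = -433/2.
[GEF] = ½·((-371/26)·(-11−19) + (-16)·(19−(-22/13)) + (-14)·(-22/13−(-11))) = ½·(5565/13 − 4304/13 − 1694/13) = -433/26, so the D-coordinate is (-433/26)/(-433/2) = 1/13.
[DGF] = ½·((1/2)·(-22/13−19) + (-371/26)·(19−20) + (-14)·(20−(-22/13))) = ½·(-269/26 + 371/26 − 3948/13) = -3897/26, so the E-coordinate is 9/13.
[DEG] = ½·((1/2)·(-11−(-22/13)) + (-16)·(-22/13−20) + (-371/26)·(20−(-11))) = ½·(-121/26 + 4512/13 − 11501/26) = -1299/26, so the F-coordinate is 3/13.

(1/13, 9/13, 3/13)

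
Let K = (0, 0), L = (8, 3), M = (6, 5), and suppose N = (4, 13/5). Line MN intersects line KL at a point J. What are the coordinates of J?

(8/3, 1)

Barycentric coordinates of N with respect to KLM: (2/5, 1/5, 2/5).
On side KL the M-coordinate is zero; dropping N's M-weight 2/5 and renormalizing the remaining 2/5 : 1/5 gives weights 2/3, 1/3 on K, L.
J = (2/3)·(0, 0) + (1/3)·(8, 3) = (8/3, 1).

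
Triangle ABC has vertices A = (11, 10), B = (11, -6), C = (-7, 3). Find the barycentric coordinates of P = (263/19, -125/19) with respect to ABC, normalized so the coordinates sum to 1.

(1/19, 21/19, -3/19)

Signed area of the reference triangle: [ABC] = ½·(11·(-6−3) + 11·(3−10) + (-7)·(10−(-6))) = ½·(-99 − 77 − 112) = -144.
[PBC] = ½·((263/19)·(-6−3) + 11·(3−(-125/19)) + (-7)·(-125/19−(-6))) = ½·(-2367/19 + 2002/19 + 77/19) = -144/19, so the A-coordinate is (-144/19)/(-144) = 1/19.
[APC] = ½·(11·(-125/19−3) + (263/19)·(3−10) + (-7)·(10−(-125/19))) = ½·(-2002/19 − 1841/19 − 2205/19) = -3024/19, so the B-coordinate is 21/19.
[ABP] = ½·(11·(-6−(-125/19)) + 11·(-125/19−10) + (263/19)·(10−(-6))) = ½·(121/19 − 3465/19 + 4208/19) = 432/19, so the C-coordinate is -3/19.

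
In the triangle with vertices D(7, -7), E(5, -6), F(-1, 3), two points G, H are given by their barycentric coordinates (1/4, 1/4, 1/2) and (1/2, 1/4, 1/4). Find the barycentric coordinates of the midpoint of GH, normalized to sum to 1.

Since both coordinate triples sum to 1, the midpoint's barycentrics are the componentwise average.
(1/4+1/2)/2 = 3/8; similarly 1/4 and 3/8.

(3/8, 1/4, 3/8)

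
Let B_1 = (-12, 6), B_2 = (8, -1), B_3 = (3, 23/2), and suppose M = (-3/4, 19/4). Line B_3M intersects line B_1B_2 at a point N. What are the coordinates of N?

(-2, 5/2)

Barycentric coordinates of M with respect to B_1B_2B_3: (3/8, 3/8, 1/4).
On side B_1B_2 the B_3-coordinate is zero; dropping M's B_3-weight 1/4 and renormalizing the remaining 3/8 : 3/8 gives weights 1/2, 1/2 on B_1, B_2.
N = (1/2)·(-12, 6) + (1/2)·(8, -1) = (-2, 5/2).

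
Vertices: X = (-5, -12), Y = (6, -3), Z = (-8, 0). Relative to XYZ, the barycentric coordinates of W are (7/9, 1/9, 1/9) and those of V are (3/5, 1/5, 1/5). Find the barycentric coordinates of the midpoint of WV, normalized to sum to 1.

(31/45, 7/45, 7/45)

Since both coordinate triples sum to 1, the midpoint's barycentrics are the componentwise average.
(7/9+3/5)/2 = 31/45; similarly 7/45 and 7/45.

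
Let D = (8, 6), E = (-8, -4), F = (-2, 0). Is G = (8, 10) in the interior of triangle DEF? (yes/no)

Barycentric coordinates of G: (-5, -10, 16).
The three coordinates are negative, negative, positive; a point is interior exactly when all three are positive.

no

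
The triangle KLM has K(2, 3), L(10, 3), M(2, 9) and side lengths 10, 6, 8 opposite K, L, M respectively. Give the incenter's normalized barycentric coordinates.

The incenter has barycentric coordinates proportional to the opposite side lengths: (10 : 6 : 8).
Normalizing by 10+6+8 = 24 gives (5/12, 1/4, 1/3).

(5/12, 1/4, 1/3)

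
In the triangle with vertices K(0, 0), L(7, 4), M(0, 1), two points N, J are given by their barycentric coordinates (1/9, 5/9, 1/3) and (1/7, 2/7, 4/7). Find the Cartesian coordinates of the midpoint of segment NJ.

Barycentric coordinates of the midpoint are the average: (8/63, 53/126, 19/42).
Converting: (8/63)·K + (53/126)·L + (19/42)·M = (53/18, 269/126).

(53/18, 269/126)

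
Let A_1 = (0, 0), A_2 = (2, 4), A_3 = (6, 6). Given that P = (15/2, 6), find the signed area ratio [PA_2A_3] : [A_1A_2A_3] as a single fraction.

1/4

[A_1A_2A_3] = ½·(0·(4−6) + 2·(6−0) + 6·(0−4)) = ½·(0 + 12 − 24) = -6.
[PA_2A_3] = ½·((15/2)·(4−6) + 2·(6−6) + 6·(6−4)) = ½·(-15 + 0 + 12) = -3/2, so the ratio is (-3/2)/(-6) = 1/4.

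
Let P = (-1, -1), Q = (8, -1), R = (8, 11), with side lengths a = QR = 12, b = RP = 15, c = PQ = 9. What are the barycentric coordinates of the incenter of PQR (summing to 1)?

(1/3, 5/12, 1/4)

The incenter has barycentric coordinates proportional to the opposite side lengths: (12 : 15 : 9).
Normalizing by 12+15+9 = 36 gives (1/3, 5/12, 1/4).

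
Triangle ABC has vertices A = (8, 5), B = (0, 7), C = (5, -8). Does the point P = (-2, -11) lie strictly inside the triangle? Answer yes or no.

Barycentric coordinates of P: (-12/11, 41/55, 74/55).
The three coordinates are negative, positive, positive; a point is interior exactly when all three are positive.

no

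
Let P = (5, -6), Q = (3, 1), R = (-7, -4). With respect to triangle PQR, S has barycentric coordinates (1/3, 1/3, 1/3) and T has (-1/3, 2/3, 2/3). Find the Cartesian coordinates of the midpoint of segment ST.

Barycentric coordinates of the midpoint are the average: (0, 1/2, 1/2).
Converting: 0·P + (1/2)·Q + (1/2)·R = (-2, -3/2).

(-2, -3/2)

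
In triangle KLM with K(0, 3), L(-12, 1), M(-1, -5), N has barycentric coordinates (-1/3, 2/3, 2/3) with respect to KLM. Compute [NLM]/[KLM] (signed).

-1/3

The signed ratio [NLM]/[KLM] equals the barycentric coordinate of N at vertex K, which is -1/3.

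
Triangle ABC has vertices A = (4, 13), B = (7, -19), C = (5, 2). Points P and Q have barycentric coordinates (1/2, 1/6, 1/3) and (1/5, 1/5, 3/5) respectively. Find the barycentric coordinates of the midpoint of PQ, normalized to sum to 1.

(7/20, 11/60, 7/15)

Since both coordinate triples sum to 1, the midpoint's barycentrics are the componentwise average.
(1/2+1/5)/2 = 7/20; similarly 11/60 and 7/15.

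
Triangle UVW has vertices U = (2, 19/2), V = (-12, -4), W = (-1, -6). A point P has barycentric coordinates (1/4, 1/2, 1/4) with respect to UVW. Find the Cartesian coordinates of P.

P = (1/4)·U + (1/2)·V + (1/4)·W.
x-coordinate: (1/4)·2 + (1/2)·(-12) + (1/4)·(-1) = -23/4.
y-coordinate: (1/4)·(19/2) + (1/2)·(-4) + (1/4)·(-6) = -9/8.

(-23/4, -9/8)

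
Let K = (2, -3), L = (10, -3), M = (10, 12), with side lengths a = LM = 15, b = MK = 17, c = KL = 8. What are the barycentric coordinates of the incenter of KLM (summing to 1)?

(3/8, 17/40, 1/5)

The incenter has barycentric coordinates proportional to the opposite side lengths: (15 : 17 : 8).
Normalizing by 15+17+8 = 40 gives (3/8, 17/40, 1/5).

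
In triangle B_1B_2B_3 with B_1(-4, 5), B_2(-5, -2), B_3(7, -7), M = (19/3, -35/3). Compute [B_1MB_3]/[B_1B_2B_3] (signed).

2/3

[B_1B_2B_3] = ½·((-4)·(-2−(-7)) + (-5)·(-7−5) + 7·(5−(-2))) = ½·(-20 + 60 + 49) = 89/2.
[B_1MB_3] = ½·((-4)·(-35/3−(-7)) + (19/3)·(-7−5) + 7·(5−(-35/3))) = ½·(56/3 − 76 + 350/3) = 89/3, so the ratio is (89/3)/(89/2) = 2/3.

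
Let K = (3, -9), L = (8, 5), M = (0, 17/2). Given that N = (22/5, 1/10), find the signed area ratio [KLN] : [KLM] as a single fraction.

[KLM] = ½·(3·(5−(17/2)) + 8·(17/2−(-9)) + 0·(-9−5)) = ½·(-21/2 + 140 + 0) = 259/4.
[KLN] = ½·(3·(5−(1/10)) + 8·(1/10−(-9)) + (22/5)·(-9−5)) = ½·(147/10 + 364/5 − 308/5) = 259/20, so the ratio is (259/20)/(259/4) = 1/5.

1/5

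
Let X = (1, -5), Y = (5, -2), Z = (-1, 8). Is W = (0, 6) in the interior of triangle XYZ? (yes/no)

Barycentric coordinates of W: (1/29, 9/58, 47/58).
The three coordinates are positive, positive, positive; a point is interior exactly when all three are positive.

yes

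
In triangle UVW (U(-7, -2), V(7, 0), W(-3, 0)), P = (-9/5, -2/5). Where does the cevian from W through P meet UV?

(0, -1)

Barycentric coordinates of P with respect to UVW: (1/5, 1/5, 3/5).
On side UV the W-coordinate is zero; dropping P's W-weight 3/5 and renormalizing the remaining 1/5 : 1/5 gives weights 1/2, 1/2 on U, V.
Q = (1/2)·(-7, -2) + (1/2)·(7, 0) = (0, -1).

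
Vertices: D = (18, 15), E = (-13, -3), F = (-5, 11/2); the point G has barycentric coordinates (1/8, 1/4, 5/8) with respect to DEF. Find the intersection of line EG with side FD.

Line EG meets FD where the E-coordinate vanishes; zeroing G's E-weight and renormalizing leaves F, D-weights 5/8 : 1/8 → (5/6, 1/6).
So H = (5/6)·F + (1/6)·D = (-7/6, 85/12).

(-7/6, 85/12)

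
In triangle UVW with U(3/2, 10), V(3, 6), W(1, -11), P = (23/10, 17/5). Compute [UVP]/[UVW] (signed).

1/5

[UVW] = ½·((3/2)·(6−(-11)) + 3·(-11−10) + 1·(10−6)) = ½·(51/2 − 63 + 4) = -67/4.
[UVP] = ½·((3/2)·(6−(17/5)) + 3·(17/5−10) + (23/10)·(10−6)) = ½·(39/10 − 99/5 + 46/5) = -67/20, so the ratio is (-67/20)/(-67/4) = 1/5.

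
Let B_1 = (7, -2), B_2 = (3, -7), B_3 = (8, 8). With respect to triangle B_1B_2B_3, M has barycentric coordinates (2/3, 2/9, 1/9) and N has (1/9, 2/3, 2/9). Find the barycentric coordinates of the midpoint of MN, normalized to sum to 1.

(7/18, 4/9, 1/6)

Since both coordinate triples sum to 1, the midpoint's barycentrics are the componentwise average.
(2/3+1/9)/2 = 7/18; similarly 4/9 and 1/6.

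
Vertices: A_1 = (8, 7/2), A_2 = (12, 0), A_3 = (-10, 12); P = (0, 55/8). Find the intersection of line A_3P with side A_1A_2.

Barycentric coordinates of P with respect to A_1A_2A_3: (1/4, 1/4, 1/2).
On side A_1A_2 the A_3-coordinate is zero; dropping P's A_3-weight 1/2 and renormalizing the remaining 1/4 : 1/4 gives weights 1/2, 1/2 on A_1, A_2.
Q = (1/2)·(8, 7/2) + (1/2)·(12, 0) = (10, 7/4).

(10, 7/4)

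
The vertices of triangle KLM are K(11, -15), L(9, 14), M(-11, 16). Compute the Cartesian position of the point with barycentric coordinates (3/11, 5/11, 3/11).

N = (3/11)·K + (5/11)·L + (3/11)·M.
x-coordinate: (3/11)·11 + (5/11)·9 + (3/11)·(-11) = 45/11.
y-coordinate: (3/11)·(-15) + (5/11)·14 + (3/11)·16 = 73/11.

(45/11, 73/11)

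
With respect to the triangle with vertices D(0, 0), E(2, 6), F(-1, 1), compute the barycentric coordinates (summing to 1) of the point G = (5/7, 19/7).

Signed area of the reference triangle: [DEF] = ½·(0·(6−1) + 2·(1−0) + (-1)·(0−6)) = ½·(0 + 2 + 6) = 4.
[GEF] = ½·((5/7)·(6−1) + 2·(1−(19/7)) + (-1)·(19/7−6)) = ½·(25/7 − 24/7 + 23/7) = 12/7, so the D-coordinate is (12/7)/4 = 3/7.
[DGF] = ½·(0·(19/7−1) + (5/7)·(1−0) + (-1)·(0−(19/7))) = ½·(0 + 5/7 + 19/7) = 12/7, so the E-coordinate is 3/7.
[DEG] = ½·(0·(6−(19/7)) + 2·(19/7−0) + (5/7)·(0−6)) = ½·(0 + 38/7 − 30/7) = 4/7, so the F-coordinate is 1/7.

(3/7, 3/7, 1/7)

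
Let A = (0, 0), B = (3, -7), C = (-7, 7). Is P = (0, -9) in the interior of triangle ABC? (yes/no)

no

Barycentric coordinates of P: (-31/14, 9/4, 27/28).
The three coordinates are negative, positive, positive; a point is interior exactly when all three are positive.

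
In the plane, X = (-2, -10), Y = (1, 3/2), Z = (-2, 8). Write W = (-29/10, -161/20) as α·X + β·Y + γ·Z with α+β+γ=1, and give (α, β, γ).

Signed area of the reference triangle: [XYZ] = ½·((-2)·(3/2−8) + 1·(8−(-10)) + (-2)·(-10−(3/2))) = ½·(13 + 18 + 23) = 27.
[WYZ] = ½·((-29/10)·(3/2−8) + 1·(8−(-161/20)) + (-2)·(-161/20−(3/2))) = ½·(377/20 + 321/20 + 191/10) = 27, so the X-coordinate is 27/27 = 1.
[XWZ] = ½·((-2)·(-161/20−8) + (-29/10)·(8−(-10)) + (-2)·(-10−(-161/20))) = ½·(321/10 − 261/5 + 39/10) = -81/10, so the Y-coordinate is -3/10.
[XYW] = ½·((-2)·(3/2−(-161/20)) + 1·(-161/20−(-10)) + (-29/10)·(-10−(3/2))) = ½·(-191/10 + 39/20 + 667/20) = 81/10, so the Z-coordinate is 3/10.
Check: 1 − 3/10 + 3/10 = 1.

(1, -3/10, 3/10)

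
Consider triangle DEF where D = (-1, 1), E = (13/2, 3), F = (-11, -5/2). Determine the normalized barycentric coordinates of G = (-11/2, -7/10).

(1/5, 1/5, 3/5)

Signed area of the reference triangle: [DEF] = ½·((-1)·(3−(-5/2)) + (13/2)·(-5/2−1) + (-11)·(1−3)) = ½·(-11/2 − 91/4 + 22) = -25/8.
[GEF] = ½·((-11/2)·(3−(-5/2)) + (13/2)·(-5/2−(-7/10)) + (-11)·(-7/10−3)) = ½·(-121/4 − 117/10 + 407/10) = -5/8, so the D-coordinate is (-5/8)/(-25/8) = 1/5.
[DGF] = ½·((-1)·(-7/10−(-5/2)) + (-11/2)·(-5/2−1) + (-11)·(1−(-7/10))) = ½·(-9/5 + 77/4 − 187/10) = -5/8, so the E-coordinate is 1/5.
[DEG] = ½·((-1)·(3−(-7/10)) + (13/2)·(-7/10−1) + (-11/2)·(1−3)) = ½·(-37/10 − 221/20 + 11) = -15/8, so the F-coordinate is 3/5.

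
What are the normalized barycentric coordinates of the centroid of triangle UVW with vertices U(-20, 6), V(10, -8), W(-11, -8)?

The centroid is the average of the vertices, so each weight is 1/3.

(1/3, 1/3, 1/3)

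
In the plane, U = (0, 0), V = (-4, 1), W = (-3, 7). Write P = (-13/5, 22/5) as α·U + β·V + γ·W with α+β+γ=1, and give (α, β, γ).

Signed area of the reference triangle: [UVW] = ½·(0·(1−7) + (-4)·(7−0) + (-3)·(0−1)) = ½·(0 − 28 + 3) = -25/2.
[PVW] = ½·((-13/5)·(1−7) + (-4)·(7−(22/5)) + (-3)·(22/5−1)) = ½·(78/5 − 52/5 − 51/5) = -5/2, so the U-coordinate is (-5/2)/(-25/2) = 1/5.
[UPW] = ½·(0·(22/5−7) + (-13/5)·(7−0) + (-3)·(0−(22/5))) = ½·(0 − 91/5 + 66/5) = -5/2, so the V-coordinate is 1/5.
[UVP] = ½·(0·(1−(22/5)) + (-4)·(22/5−0) + (-13/5)·(0−1)) = ½·(0 − 88/5 + 13/5) = -15/2, so the W-coordinate is 3/5.
Check: 1/5 + 1/5 + 3/5 = 1.

(1/5, 1/5, 3/5)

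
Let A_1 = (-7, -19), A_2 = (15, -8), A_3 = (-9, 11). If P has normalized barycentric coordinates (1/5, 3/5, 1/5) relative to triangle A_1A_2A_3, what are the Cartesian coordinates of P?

P = (1/5)·A_1 + (3/5)·A_2 + (1/5)·A_3.
x-coordinate: (1/5)·(-7) + (3/5)·15 + (1/5)·(-9) = 29/5.
y-coordinate: (1/5)·(-19) + (3/5)·(-8) + (1/5)·11 = -32/5.

(29/5, -32/5)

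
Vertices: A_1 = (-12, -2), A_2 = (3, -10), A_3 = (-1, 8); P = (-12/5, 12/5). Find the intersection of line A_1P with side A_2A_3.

Barycentric coordinates of P with respect to A_1A_2A_3: (1/5, 1/5, 3/5).
On side A_2A_3 the A_1-coordinate is zero; dropping P's A_1-weight 1/5 and renormalizing the remaining 1/5 : 3/5 gives weights 1/4, 3/4 on A_2, A_3.
Q = (1/4)·(3, -10) + (3/4)·(-1, 8) = (0, 7/2).

(0, 7/2)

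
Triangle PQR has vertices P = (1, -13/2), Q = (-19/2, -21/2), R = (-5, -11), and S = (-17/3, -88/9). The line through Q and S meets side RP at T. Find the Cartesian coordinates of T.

Barycentric coordinates of S with respect to PQR: (2/9, 4/9, 1/3).
On side RP the Q-coordinate is zero; dropping S's Q-weight 4/9 and renormalizing the remaining 1/3 : 2/9 gives weights 3/5, 2/5 on R, P.
T = (3/5)·(-5, -11) + (2/5)·(1, -13/2) = (-13/5, -46/5).

(-13/5, -46/5)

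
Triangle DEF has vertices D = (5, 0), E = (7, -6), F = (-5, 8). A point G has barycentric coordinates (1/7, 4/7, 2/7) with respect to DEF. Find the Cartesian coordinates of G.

(23/7, -8/7)

G = (1/7)·D + (4/7)·E + (2/7)·F.
x-coordinate: (1/7)·5 + (4/7)·7 + (2/7)·(-5) = 23/7.
y-coordinate: (1/7)·0 + (4/7)·(-6) + (2/7)·8 = -8/7.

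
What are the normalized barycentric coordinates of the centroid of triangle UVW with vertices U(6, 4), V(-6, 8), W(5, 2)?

The centroid is the average of the vertices, so each weight is 1/3.

(1/3, 1/3, 1/3)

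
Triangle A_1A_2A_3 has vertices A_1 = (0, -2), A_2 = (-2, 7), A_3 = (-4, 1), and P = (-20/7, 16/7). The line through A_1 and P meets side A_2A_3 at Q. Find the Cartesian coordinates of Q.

(-10/3, 3)

Barycentric coordinates of P with respect to A_1A_2A_3: (1/7, 2/7, 4/7).
On side A_2A_3 the A_1-coordinate is zero; dropping P's A_1-weight 1/7 and renormalizing the remaining 2/7 : 4/7 gives weights 1/3, 2/3 on A_2, A_3.
Q = (1/3)·(-2, 7) + (2/3)·(-4, 1) = (-10/3, 3).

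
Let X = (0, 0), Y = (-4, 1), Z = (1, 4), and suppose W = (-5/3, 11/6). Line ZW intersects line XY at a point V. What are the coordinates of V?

(-3, 3/4)

Barycentric coordinates of W with respect to XYZ: (1/6, 1/2, 1/3).
On side XY the Z-coordinate is zero; dropping W's Z-weight 1/3 and renormalizing the remaining 1/6 : 1/2 gives weights 1/4, 3/4 on X, Y.
V = (1/4)·(0, 0) + (3/4)·(-4, 1) = (-3, 3/4).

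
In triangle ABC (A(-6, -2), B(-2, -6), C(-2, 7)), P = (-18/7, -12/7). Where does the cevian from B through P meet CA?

(-10/3, 4)

Barycentric coordinates of P with respect to ABC: (1/7, 4/7, 2/7).
On side CA the B-coordinate is zero; dropping P's B-weight 4/7 and renormalizing the remaining 2/7 : 1/7 gives weights 2/3, 1/3 on C, A.
Q = (2/3)·(-2, 7) + (1/3)·(-6, -2) = (-10/3, 4).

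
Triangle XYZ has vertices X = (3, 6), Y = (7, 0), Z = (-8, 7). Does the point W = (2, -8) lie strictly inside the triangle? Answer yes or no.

Barycentric coordinates of W: (-5/2, 5/2, 1).
The three coordinates are negative, positive, positive; a point is interior exactly when all three are positive.

no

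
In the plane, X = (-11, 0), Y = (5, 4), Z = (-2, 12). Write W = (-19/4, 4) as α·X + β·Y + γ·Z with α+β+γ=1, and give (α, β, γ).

(1/2, 1/4, 1/4)

Signed area of the reference triangle: [XYZ] = ½·((-11)·(4−12) + 5·(12−0) + (-2)·(0−4)) = ½·(88 + 60 + 8) = 78.
[WYZ] = ½·((-19/4)·(4−12) + 5·(12−4) + (-2)·(4−4)) = ½·(38 + 40 + 0) = 39, so the X-coordinate is 39/78 = 1/2.
[XWZ] = ½·((-11)·(4−12) + (-19/4)·(12−0) + (-2)·(0−4)) = ½·(88 − 57 + 8) = 39/2, so the Y-coordinate is 1/4.
[XYW] = ½·((-11)·(4−4) + 5·(4−0) + (-19/4)·(0−4)) = ½·(0 + 20 + 19) = 39/2, so the Z-coordinate is 1/4.
Check: 1/2 + 1/4 + 1/4 = 1.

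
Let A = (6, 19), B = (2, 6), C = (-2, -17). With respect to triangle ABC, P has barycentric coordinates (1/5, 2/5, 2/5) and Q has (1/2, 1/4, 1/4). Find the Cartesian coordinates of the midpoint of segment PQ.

Barycentric coordinates of the midpoint are the average: (7/20, 13/40, 13/40).
Converting: (7/20)·A + (13/40)·B + (13/40)·C = (21/10, 123/40).

(21/10, 123/40)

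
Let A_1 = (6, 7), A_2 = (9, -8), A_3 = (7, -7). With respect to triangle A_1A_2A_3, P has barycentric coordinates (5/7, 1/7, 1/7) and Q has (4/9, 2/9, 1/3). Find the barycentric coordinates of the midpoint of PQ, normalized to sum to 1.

(73/126, 23/126, 5/21)

Since both coordinate triples sum to 1, the midpoint's barycentrics are the componentwise average.
(5/7+4/9)/2 = 73/126; similarly 23/126 and 5/21.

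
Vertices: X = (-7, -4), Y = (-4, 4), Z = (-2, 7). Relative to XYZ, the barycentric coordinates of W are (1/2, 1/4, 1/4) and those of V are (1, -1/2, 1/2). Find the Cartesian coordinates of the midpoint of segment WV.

(-11/2, -7/8)

Barycentric coordinates of the midpoint are the average: (3/4, -1/8, 3/8).
Converting: (3/4)·X + (-1/8)·Y + (3/8)·Z = (-11/2, -7/8).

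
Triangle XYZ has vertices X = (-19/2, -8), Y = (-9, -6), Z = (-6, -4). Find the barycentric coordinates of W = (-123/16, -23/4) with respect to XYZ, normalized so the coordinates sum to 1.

(3/8, 1/8, 1/2)

Signed area of the reference triangle: [XYZ] = ½·((-19/2)·(-6−(-4)) + (-9)·(-4−(-8)) + (-6)·(-8−(-6))) = ½·(19 − 36 + 12) = -5/2.
[WYZ] = ½·((-123/16)·(-6−(-4)) + (-9)·(-4−(-23/4)) + (-6)·(-23/4−(-6))) = ½·(123/8 − 63/4 − 3/2) = -15/16, so the X-coordinate is (-15/16)/(-5/2) = 3/8.
[XWZ] = ½·((-19/2)·(-23/4−(-4)) + (-123/16)·(-4−(-8)) + (-6)·(-8−(-23/4))) = ½·(133/8 − 123/4 + 27/2) = -5/16, so the Y-coordinate is 1/8.
[XYW] = ½·((-19/2)·(-6−(-23/4)) + (-9)·(-23/4−(-8)) + (-123/16)·(-8−(-6))) = ½·(19/8 − 81/4 + 123/8) = -5/4, so the Z-coordinate is 1/2.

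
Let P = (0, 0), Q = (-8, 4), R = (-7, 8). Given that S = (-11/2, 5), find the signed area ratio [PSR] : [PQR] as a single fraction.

[PQR] = ½·(0·(4−8) + (-8)·(8−0) + (-7)·(0−4)) = ½·(0 − 64 + 28) = -18.
[PSR] = ½·(0·(5−8) + (-11/2)·(8−0) + (-7)·(0−5)) = ½·(0 − 44 + 35) = -9/2, so the ratio is (-9/2)/(-18) = 1/4.

1/4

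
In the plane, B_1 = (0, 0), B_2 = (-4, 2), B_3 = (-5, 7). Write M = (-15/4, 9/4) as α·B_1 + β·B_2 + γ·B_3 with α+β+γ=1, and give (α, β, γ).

Signed area of the reference triangle: [B_1B_2B_3] = ½·(0·(2−7) + (-4)·(7−0) + (-5)·(0−2)) = ½·(0 − 28 + 10) = -9.
[MB_2B_3] = ½·((-15/4)·(2−7) + (-4)·(7−(9/4)) + (-5)·(9/4−2)) = ½·(75/4 − 19 − 5/4) = -3/4, so the B_1-coordinate is (-3/4)/(-9) = 1/12.
[B_1MB_3] = ½·(0·(9/4−7) + (-15/4)·(7−0) + (-5)·(0−(9/4))) = ½·(0 − 105/4 + 45/4) = -15/2, so the B_2-coordinate is 5/6.
[B_1B_2M] = ½·(0·(2−(9/4)) + (-4)·(9/4−0) + (-15/4)·(0−2)) = ½·(0 − 9 + 15/2) = -3/4, so the B_3-coordinate is 1/12.

(1/12, 5/6, 1/12)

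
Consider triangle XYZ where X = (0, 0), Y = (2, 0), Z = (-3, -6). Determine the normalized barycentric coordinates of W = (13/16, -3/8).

(7/16, 1/2, 1/16)

Signed area of the reference triangle: [XYZ] = ½·(0·(0−(-6)) + 2·(-6−0) + (-3)·(0−0)) = ½·(0 − 12 + 0) = -6.
[WYZ] = ½·((13/16)·(0−(-6)) + 2·(-6−(-3/8)) + (-3)·(-3/8−0)) = ½·(39/8 − 45/4 + 9/8) = -21/8, so the X-coordinate is (-21/8)/(-6) = 7/16.
[XWZ] = ½·(0·(-3/8−(-6)) + (13/16)·(-6−0) + (-3)·(0−(-3/8))) = ½·(0 − 39/8 − 9/8) = -3, so the Y-coordinate is 1/2.
[XYW] = ½·(0·(0−(-3/8)) + 2·(-3/8−0) + (13/16)·(0−0)) = ½·(0 − 3/4 + 0) = -3/8, so the Z-coordinate is 1/16.
Check: 7/16 + 1/2 + 1/16 = 1.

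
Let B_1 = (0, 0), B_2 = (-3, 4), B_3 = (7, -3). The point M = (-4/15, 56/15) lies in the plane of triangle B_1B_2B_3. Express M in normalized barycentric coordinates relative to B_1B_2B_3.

Signed area of the reference triangle: [B_1B_2B_3] = ½·(0·(4−(-3)) + (-3)·(-3−0) + 7·(0−4)) = ½·(0 + 9 − 28) = -19/2.
[MB_2B_3] = ½·((-4/15)·(4−(-3)) + (-3)·(-3−(56/15)) + 7·(56/15−4)) = ½·(-28/15 + 101/5 − 28/15) = 247/30, so the B_1-coordinate is (247/30)/(-19/2) = -13/15.
[B_1MB_3] = ½·(0·(56/15−(-3)) + (-4/15)·(-3−0) + 7·(0−(56/15))) = ½·(0 + 4/5 − 392/15) = -38/3, so the B_2-coordinate is 4/3.
[B_1B_2M] = ½·(0·(4−(56/15)) + (-3)·(56/15−0) + (-4/15)·(0−4)) = ½·(0 − 56/5 + 16/15) = -76/15, so the B_3-coordinate is 8/15.

(-13/15, 4/3, 8/15)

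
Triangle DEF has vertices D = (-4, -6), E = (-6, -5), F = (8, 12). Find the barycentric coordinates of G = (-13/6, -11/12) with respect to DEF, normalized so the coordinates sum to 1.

(1/6, 7/12, 1/4)

Signed area of the reference triangle: [DEF] = ½·((-4)·(-5−12) + (-6)·(12−(-6)) + 8·(-6−(-5))) = ½·(68 − 108 − 8) = -24.
[GEF] = ½·((-13/6)·(-5−12) + (-6)·(12−(-11/12)) + 8·(-11/12−(-5))) = ½·(221/6 − 155/2 + 98/3) = -4, so the D-coordinate is (-4)/(-24) = 1/6.
[DGF] = ½·((-4)·(-11/12−12) + (-13/6)·(12−(-6)) + 8·(-6−(-11/12))) = ½·(155/3 − 39 − 122/3) = -14, so the E-coordinate is 7/12.
[DEG] = ½·((-4)·(-5−(-11/12)) + (-6)·(-11/12−(-6)) + (-13/6)·(-6−(-5))) = ½·(49/3 − 61/2 + 13/6) = -6, so the F-coordinate is 1/4.
Check: 1/6 + 7/12 + 1/4 = 1.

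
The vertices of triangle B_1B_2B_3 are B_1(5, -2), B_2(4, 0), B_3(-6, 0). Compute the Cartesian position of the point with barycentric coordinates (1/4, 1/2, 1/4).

(7/4, -1/2)

M = (1/4)·B_1 + (1/2)·B_2 + (1/4)·B_3.
x-coordinate: (1/4)·5 + (1/2)·4 + (1/4)·(-6) = 7/4.
y-coordinate: (1/4)·(-2) + (1/2)·0 + (1/4)·0 = -1/2.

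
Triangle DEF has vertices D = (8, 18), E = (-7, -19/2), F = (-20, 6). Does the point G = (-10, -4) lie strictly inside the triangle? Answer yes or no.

Barycentric coordinates of G: (5/118, 40/59, 33/118).
The three coordinates are positive, positive, positive; a point is interior exactly when all three are positive.

yes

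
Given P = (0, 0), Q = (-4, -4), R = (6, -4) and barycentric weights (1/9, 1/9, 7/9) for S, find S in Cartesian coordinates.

S = (1/9)·P + (1/9)·Q + (7/9)·R.
x-coordinate: (1/9)·0 + (1/9)·(-4) + (7/9)·6 = 38/9.
y-coordinate: (1/9)·0 + (1/9)·(-4) + (7/9)·(-4) = -32/9.

(38/9, -32/9)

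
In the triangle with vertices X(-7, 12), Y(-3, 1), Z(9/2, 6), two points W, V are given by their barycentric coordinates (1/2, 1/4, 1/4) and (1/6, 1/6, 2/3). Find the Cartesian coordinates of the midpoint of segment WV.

Barycentric coordinates of the midpoint are the average: (1/3, 5/24, 11/24).
Converting: (1/3)·X + (5/24)·Y + (11/24)·Z = (-43/48, 167/24).

(-43/48, 167/24)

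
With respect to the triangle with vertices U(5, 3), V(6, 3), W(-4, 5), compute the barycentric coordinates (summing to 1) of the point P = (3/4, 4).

Signed area of the reference triangle: [UVW] = ½·(5·(3−5) + 6·(5−3) + (-4)·(3−3)) = ½·(-10 + 12 + 0) = 1.
[PVW] = ½·((3/4)·(3−5) + 6·(5−4) + (-4)·(4−3)) = ½·(-3/2 + 6 − 4) = 1/4, so the U-coordinate is (1/4)/1 = 1/4.
[UPW] = ½·(5·(4−5) + (3/4)·(5−3) + (-4)·(3−4)) = ½·(-5 + 3/2 + 4) = 1/4, so the V-coordinate is 1/4.
[UVP] = ½·(5·(3−4) + 6·(4−3) + (3/4)·(3−3)) = ½·(-5 + 6 + 0) = 1/2, so the W-coordinate is 1/2.
Check: 1/4 + 1/4 + 1/2 = 1.

(1/4, 1/4, 1/2)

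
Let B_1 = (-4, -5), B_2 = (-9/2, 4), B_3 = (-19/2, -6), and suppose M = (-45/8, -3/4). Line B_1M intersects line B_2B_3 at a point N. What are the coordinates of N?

Barycentric coordinates of M with respect to B_1B_2B_3: (1/4, 1/2, 1/4).
On side B_2B_3 the B_1-coordinate is zero; dropping M's B_1-weight 1/4 and renormalizing the remaining 1/2 : 1/4 gives weights 2/3, 1/3 on B_2, B_3.
N = (2/3)·(-9/2, 4) + (1/3)·(-19/2, -6) = (-37/6, 2/3).

(-37/6, 2/3)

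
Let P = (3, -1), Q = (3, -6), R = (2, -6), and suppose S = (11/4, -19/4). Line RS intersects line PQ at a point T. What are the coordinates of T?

(3, -13/3)

Barycentric coordinates of S with respect to PQR: (1/4, 1/2, 1/4).
On side PQ the R-coordinate is zero; dropping S's R-weight 1/4 and renormalizing the remaining 1/4 : 1/2 gives weights 1/3, 2/3 on P, Q.
T = (1/3)·(3, -1) + (2/3)·(3, -6) = (3, -13/3).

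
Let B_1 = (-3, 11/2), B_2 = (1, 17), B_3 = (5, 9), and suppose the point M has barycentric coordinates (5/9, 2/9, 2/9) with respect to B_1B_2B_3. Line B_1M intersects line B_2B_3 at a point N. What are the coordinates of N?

(3, 13)

Line B_1M meets B_2B_3 where the B_1-coordinate vanishes; zeroing M's B_1-weight and renormalizing leaves B_2, B_3-weights 2/9 : 2/9 → (1/2, 1/2).
So N = (1/2)·B_2 + (1/2)·B_3 = (3, 13).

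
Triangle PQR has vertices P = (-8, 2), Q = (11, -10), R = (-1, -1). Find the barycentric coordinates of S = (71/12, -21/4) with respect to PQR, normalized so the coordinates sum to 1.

Signed area of the reference triangle: [PQR] = ½·((-8)·(-10−(-1)) + 11·(-1−2) + (-1)·(2−(-10))) = ½·(72 − 33 − 12) = 27/2.
[SQR] = ½·((71/12)·(-10−(-1)) + 11·(-1−(-21/4)) + (-1)·(-21/4−(-10))) = ½·(-213/4 + 187/4 − 19/4) = -45/8, so the P-coordinate is (-45/8)/(27/2) = -5/12.
[PSR] = ½·((-8)·(-21/4−(-1)) + (71/12)·(-1−2) + (-1)·(2−(-21/4))) = ½·(34 − 71/4 − 29/4) = 9/2, so the Q-coordinate is 1/3.
[PQS] = ½·((-8)·(-10−(-21/4)) + 11·(-21/4−2) + (71/12)·(2−(-10))) = ½·(38 − 319/4 + 71) = 117/8, so the R-coordinate is 13/12.

(-5/12, 1/3, 13/12)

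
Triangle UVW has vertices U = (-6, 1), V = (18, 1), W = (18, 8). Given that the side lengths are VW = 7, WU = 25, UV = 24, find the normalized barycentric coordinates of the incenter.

(1/8, 25/56, 3/7)

The incenter has barycentric coordinates proportional to the opposite side lengths: (7 : 25 : 24).
Normalizing by 7+25+24 = 56 gives (1/8, 25/56, 3/7).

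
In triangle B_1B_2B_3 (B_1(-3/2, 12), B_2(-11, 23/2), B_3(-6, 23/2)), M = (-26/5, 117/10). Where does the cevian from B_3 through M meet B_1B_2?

(-14/3, 71/6)

Barycentric coordinates of M with respect to B_1B_2B_3: (2/5, 1/5, 2/5).
On side B_1B_2 the B_3-coordinate is zero; dropping M's B_3-weight 2/5 and renormalizing the remaining 2/5 : 1/5 gives weights 2/3, 1/3 on B_1, B_2.
N = (2/3)·(-3/2, 12) + (1/3)·(-11, 23/2) = (-14/3, 71/6).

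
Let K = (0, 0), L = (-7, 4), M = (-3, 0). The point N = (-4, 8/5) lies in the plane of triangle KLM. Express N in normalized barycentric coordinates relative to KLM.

Signed area of the reference triangle: [KLM] = ½·(0·(4−0) + (-7)·(0−0) + (-3)·(0−4)) = ½·(0 + 0 + 12) = 6.
[NLM] = ½·((-4)·(4−0) + (-7)·(0−(8/5)) + (-3)·(8/5−4)) = ½·(-16 + 56/5 + 36/5) = 6/5, so the K-coordinate is (6/5)/6 = 1/5.
[KNM] = ½·(0·(8/5−0) + (-4)·(0−0) + (-3)·(0−(8/5))) = ½·(0 + 0 + 24/5) = 12/5, so the L-coordinate is 2/5.
[KLN] = ½·(0·(4−(8/5)) + (-7)·(8/5−0) + (-4)·(0−4)) = ½·(0 − 56/5 + 16) = 12/5, so the M-coordinate is 2/5.
Check: 1/5 + 2/5 + 2/5 = 1.

(1/5, 2/5, 2/5)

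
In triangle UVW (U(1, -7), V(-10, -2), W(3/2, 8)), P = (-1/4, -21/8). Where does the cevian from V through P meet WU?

(8/7, -19/7)

Barycentric coordinates of P with respect to UVW: (5/8, 1/8, 1/4).
On side WU the V-coordinate is zero; dropping P's V-weight 1/8 and renormalizing the remaining 1/4 : 5/8 gives weights 2/7, 5/7 on W, U.
Q = (2/7)·(3/2, 8) + (5/7)·(1, -7) = (8/7, -19/7).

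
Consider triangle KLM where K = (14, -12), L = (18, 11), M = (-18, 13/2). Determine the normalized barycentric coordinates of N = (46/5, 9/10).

(2/5, 2/5, 1/5)

Signed area of the reference triangle: [KLM] = ½·(14·(11−(13/2)) + 18·(13/2−(-12)) + (-18)·(-12−11)) = ½·(63 + 333 + 414) = 405.
[NLM] = ½·((46/5)·(11−(13/2)) + 18·(13/2−(9/10)) + (-18)·(9/10−11)) = ½·(207/5 + 504/5 + 909/5) = 162, so the K-coordinate is 162/405 = 2/5.
[KNM] = ½·(14·(9/10−(13/2)) + (46/5)·(13/2−(-12)) + (-18)·(-12−(9/10))) = ½·(-392/5 + 851/5 + 1161/5) = 162, so the L-coordinate is 2/5.
[KLN] = ½·(14·(11−(9/10)) + 18·(9/10−(-12)) + (46/5)·(-12−11)) = ½·(707/5 + 1161/5 − 1058/5) = 81, so the M-coordinate is 1/5.
Check: 2/5 + 2/5 + 1/5 = 1.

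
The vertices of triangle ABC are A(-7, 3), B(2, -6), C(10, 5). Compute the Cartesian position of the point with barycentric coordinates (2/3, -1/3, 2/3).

(4/3, 22/3)

P = (2/3)·A + (-1/3)·B + (2/3)·C.
x-coordinate: (2/3)·(-7) + (-1/3)·2 + (2/3)·10 = 4/3.
y-coordinate: (2/3)·3 + (-1/3)·(-6) + (2/3)·5 = 22/3.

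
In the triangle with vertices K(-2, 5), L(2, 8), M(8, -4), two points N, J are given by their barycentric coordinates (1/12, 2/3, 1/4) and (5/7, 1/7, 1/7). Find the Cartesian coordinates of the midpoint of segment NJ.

Barycentric coordinates of the midpoint are the average: (67/168, 17/42, 11/56).
Converting: (67/168)·K + (17/42)·L + (11/56)·M = (19/12, 249/56).

(19/12, 249/56)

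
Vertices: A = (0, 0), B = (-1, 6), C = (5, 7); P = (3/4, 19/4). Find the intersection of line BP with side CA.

Barycentric coordinates of P with respect to ABC: (1/4, 1/2, 1/4).
On side CA the B-coordinate is zero; dropping P's B-weight 1/2 and renormalizing the remaining 1/4 : 1/4 gives weights 1/2, 1/2 on C, A.
Q = (1/2)·(5, 7) + (1/2)·(0, 0) = (5/2, 7/2).

(5/2, 7/2)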